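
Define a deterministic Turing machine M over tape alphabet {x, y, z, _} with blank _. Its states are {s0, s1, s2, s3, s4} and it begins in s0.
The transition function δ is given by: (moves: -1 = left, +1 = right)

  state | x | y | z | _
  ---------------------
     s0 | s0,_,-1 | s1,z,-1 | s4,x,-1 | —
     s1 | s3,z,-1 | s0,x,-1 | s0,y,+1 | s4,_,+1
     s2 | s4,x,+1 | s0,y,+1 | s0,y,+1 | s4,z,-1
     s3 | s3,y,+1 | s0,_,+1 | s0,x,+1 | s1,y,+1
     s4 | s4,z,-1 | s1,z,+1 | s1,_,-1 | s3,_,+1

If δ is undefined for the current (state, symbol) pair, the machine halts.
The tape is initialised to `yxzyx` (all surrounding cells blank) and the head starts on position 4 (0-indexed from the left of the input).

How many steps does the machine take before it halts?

state=s0 head=4 tape=_yxzy[x]   (s0,x)→(s0,_,-1)
state=s0 head=3 tape=_yxz[y]_   (s0,y)→(s1,z,-1)
state=s1 head=2 tape=_yx[z]z_   (s1,z)→(s0,y,+1)
state=s0 head=3 tape=_yxy[z]_   (s0,z)→(s4,x,-1)
state=s4 head=2 tape=_yx[y]x_   (s4,y)→(s1,z,+1)
state=s1 head=3 tape=_yxz[x]_   (s1,x)→(s3,z,-1)
state=s3 head=2 tape=_yx[z]z_   (s3,z)→(s0,x,+1)
state=s0 head=3 tape=_yxx[z]_   (s0,z)→(s4,x,-1)
state=s4 head=2 tape=_yx[x]x_   (s4,x)→(s4,z,-1)
state=s4 head=1 tape=_y[x]zx_   (s4,x)→(s4,z,-1)
state=s4 head=0 tape=_[y]zzx_   (s4,y)→(s1,z,+1)
state=s1 head=1 tape=_z[z]zx_   (s1,z)→(s0,y,+1)
state=s0 head=2 tape=_zy[z]x_   (s0,z)→(s4,x,-1)
state=s4 head=1 tape=_z[y]xx_   (s4,y)→(s1,z,+1)
state=s1 head=2 tape=_zz[x]x_   (s1,x)→(s3,z,-1)
state=s3 head=1 tape=_z[z]zx_   (s3,z)→(s0,x,+1)
state=s0 head=2 tape=_zx[z]x_   (s0,z)→(s4,x,-1)
state=s4 head=1 tape=_z[x]xx_   (s4,x)→(s4,z,-1)
state=s4 head=0 tape=_[z]zxx_   (s4,z)→(s1,_,-1)
state=s1 head=-1 tape=[_]_zxx_   (s1,_)→(s4,_,+1)
state=s4 head=0 tape=_[_]zxx_   (s4,_)→(s3,_,+1)
state=s3 head=1 tape=__[z]xx_   (s3,z)→(s0,x,+1)
state=s0 head=2 tape=__x[x]x_   (s0,x)→(s0,_,-1)
state=s0 head=1 tape=__[x]_x_   (s0,x)→(s0,_,-1)
state=s0 head=0 tape=_[_]__x_
M halts after 24 transitions.

24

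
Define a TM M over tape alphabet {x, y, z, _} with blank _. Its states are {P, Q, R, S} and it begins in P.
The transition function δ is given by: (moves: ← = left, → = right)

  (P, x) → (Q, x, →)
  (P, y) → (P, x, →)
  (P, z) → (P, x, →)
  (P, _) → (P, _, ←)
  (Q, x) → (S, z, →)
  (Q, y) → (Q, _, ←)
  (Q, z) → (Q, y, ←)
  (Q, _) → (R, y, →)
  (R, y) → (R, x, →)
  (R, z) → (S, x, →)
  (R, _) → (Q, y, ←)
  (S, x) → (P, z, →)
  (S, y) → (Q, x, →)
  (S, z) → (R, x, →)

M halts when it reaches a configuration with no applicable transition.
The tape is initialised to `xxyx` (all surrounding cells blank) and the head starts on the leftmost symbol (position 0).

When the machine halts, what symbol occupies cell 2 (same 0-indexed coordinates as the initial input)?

P | [x]xyx_   read x → write x, move →, go to Q
Q | x[x]yx_   read x → write z, move →, go to S
S | xz[y]x_   read y → write x, move →, go to Q
Q | xzx[x]_   read x → write z, move →, go to S
S | xzxz[_]
Cell 2 holds x when M halts.

x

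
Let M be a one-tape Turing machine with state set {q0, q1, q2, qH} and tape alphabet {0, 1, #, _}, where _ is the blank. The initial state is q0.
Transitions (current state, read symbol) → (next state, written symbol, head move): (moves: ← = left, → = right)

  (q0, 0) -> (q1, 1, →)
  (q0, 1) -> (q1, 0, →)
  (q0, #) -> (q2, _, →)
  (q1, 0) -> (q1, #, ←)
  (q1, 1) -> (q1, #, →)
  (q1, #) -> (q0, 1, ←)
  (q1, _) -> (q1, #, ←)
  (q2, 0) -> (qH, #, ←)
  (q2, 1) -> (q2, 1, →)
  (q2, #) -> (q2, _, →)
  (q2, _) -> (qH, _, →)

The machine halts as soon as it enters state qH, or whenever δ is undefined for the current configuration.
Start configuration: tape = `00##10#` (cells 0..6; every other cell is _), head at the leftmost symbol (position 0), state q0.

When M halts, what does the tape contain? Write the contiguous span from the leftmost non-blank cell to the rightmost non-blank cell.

1__1##

state=q0 head=0 tape=[0]0##10#   (q0,0)→(q1,1,→)
state=q1 head=1 tape=1[0]##10#   (q1,0)→(q1,#,←)
state=q1 head=0 tape=[1]###10#   (q1,1)→(q1,#,→)
state=q1 head=1 tape=#[#]##10#   (q1,#)→(q0,1,←)
state=q0 head=0 tape=[#]1##10#   (q0,#)→(q2,_,→)
state=q2 head=1 tape=_[1]##10#   (q2,1)→(q2,1,→)
state=q2 head=2 tape=_1[#]#10#   (q2,#)→(q2,_,→)
state=q2 head=3 tape=_1_[#]10#   (q2,#)→(q2,_,→)
state=q2 head=4 tape=_1__[1]0#   (q2,1)→(q2,1,→)
state=q2 head=5 tape=_1__1[0]#   (q2,0)→(qH,#,←)
state=qH head=4 tape=_1__[1]##
The non-blank tape span at halt is 1__1##.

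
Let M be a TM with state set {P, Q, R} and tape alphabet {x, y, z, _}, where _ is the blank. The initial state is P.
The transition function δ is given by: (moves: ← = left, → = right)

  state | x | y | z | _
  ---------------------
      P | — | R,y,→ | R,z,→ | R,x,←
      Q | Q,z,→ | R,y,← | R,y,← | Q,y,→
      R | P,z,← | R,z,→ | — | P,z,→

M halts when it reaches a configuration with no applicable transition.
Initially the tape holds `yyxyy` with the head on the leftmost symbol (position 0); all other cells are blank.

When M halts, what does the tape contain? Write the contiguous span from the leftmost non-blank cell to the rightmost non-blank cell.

P | [y]yxyy   read y → write y, move →, go to R
R | y[y]xyy   read y → write z, move →, go to R
R | yz[x]yy   read x → write z, move ←, go to P
P | y[z]zyy   read z → write z, move →, go to R
R | yz[z]yy
The non-blank tape span at halt is yzzyy.

yzzyy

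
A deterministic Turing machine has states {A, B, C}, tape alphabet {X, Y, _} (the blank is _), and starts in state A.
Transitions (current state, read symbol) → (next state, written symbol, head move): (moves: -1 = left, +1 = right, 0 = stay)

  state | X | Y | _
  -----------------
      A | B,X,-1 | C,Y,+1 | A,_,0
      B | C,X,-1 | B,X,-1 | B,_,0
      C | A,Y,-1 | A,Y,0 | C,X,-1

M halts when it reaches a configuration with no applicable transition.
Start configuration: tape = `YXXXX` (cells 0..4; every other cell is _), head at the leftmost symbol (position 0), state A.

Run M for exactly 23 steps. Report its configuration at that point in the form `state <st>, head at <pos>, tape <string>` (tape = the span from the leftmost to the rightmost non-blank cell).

state=A head=0 tape=[Y]XXXX_   (A,Y)→(C,Y,+1)
state=C head=1 tape=Y[X]XXX_   (C,X)→(A,Y,-1)
state=A head=0 tape=[Y]YXXX_   (A,Y)→(C,Y,+1)
state=C head=1 tape=Y[Y]XXX_   (C,Y)→(A,Y,0)
state=A head=1 tape=Y[Y]XXX_   (A,Y)→(C,Y,+1)
state=C head=2 tape=YY[X]XX_   (C,X)→(A,Y,-1)
state=A head=1 tape=Y[Y]YXX_   (A,Y)→(C,Y,+1)
state=C head=2 tape=YY[Y]XX_   (C,Y)→(A,Y,0)
state=A head=2 tape=YY[Y]XX_   (A,Y)→(C,Y,+1)
state=C head=3 tape=YYY[X]X_   (C,X)→(A,Y,-1)
state=A head=2 tape=YY[Y]YX_   (A,Y)→(C,Y,+1)
state=C head=3 tape=YYY[Y]X_   (C,Y)→(A,Y,0)
state=A head=3 tape=YYY[Y]X_   (A,Y)→(C,Y,+1)
state=C head=4 tape=YYYY[X]_   (C,X)→(A,Y,-1)
state=A head=3 tape=YYY[Y]Y_   (A,Y)→(C,Y,+1)
state=C head=4 tape=YYYY[Y]_   (C,Y)→(A,Y,0)
state=A head=4 tape=YYYY[Y]_   (A,Y)→(C,Y,+1)
state=C head=5 tape=YYYYY[_]   (C,_)→(C,X,-1)
state=C head=4 tape=YYYY[Y]X   (C,Y)→(A,Y,0)
state=A head=4 tape=YYYY[Y]X   (A,Y)→(C,Y,+1)
state=C head=5 tape=YYYYY[X]   (C,X)→(A,Y,-1)
state=A head=4 tape=YYYY[Y]Y   (A,Y)→(C,Y,+1)
state=C head=5 tape=YYYYY[Y]   (C,Y)→(A,Y,0)
state=A head=5 tape=YYYYY[Y]
After 23 steps: state A, head at 5, tape YYYYYY.

state A, head at 5, tape YYYYYY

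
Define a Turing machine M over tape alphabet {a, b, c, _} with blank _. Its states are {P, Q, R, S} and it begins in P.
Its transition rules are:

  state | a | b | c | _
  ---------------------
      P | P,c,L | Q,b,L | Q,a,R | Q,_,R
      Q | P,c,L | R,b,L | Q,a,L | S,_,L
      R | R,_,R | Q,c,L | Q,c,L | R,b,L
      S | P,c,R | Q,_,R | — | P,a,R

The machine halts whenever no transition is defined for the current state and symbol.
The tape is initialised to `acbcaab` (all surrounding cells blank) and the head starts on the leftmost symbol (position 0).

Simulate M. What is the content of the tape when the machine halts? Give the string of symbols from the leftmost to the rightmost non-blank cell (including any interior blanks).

c_acbcaab

P | __[a]cbcaab   read a → write c, move L, go to P
P | _[_]ccbcaab   read _ → write _, move R, go to Q
Q | __[c]cbcaab   read c → write a, move L, go to Q
Q | _[_]acbcaab   read _ → write _, move L, go to S
S | [_]_acbcaab   read _ → write a, move R, go to P
P | a[_]acbcaab   read _ → write _, move R, go to Q
Q | a_[a]cbcaab   read a → write c, move L, go to P
P | a[_]ccbcaab   read _ → write _, move R, go to Q
Q | a_[c]cbcaab   read c → write a, move L, go to Q
Q | a[_]acbcaab   read _ → write _, move L, go to S
S | [a]_acbcaab   read a → write c, move R, go to P
P | c[_]acbcaab   read _ → write _, move R, go to Q
Q | c_[a]cbcaab   read a → write c, move L, go to P
P | c[_]ccbcaab   read _ → write _, move R, go to Q
Q | c_[c]cbcaab   read c → write a, move L, go to Q
Q | c[_]acbcaab   read _ → write _, move L, go to S
S | [c]_acbcaab
The non-blank tape span at halt is c_acbcaab.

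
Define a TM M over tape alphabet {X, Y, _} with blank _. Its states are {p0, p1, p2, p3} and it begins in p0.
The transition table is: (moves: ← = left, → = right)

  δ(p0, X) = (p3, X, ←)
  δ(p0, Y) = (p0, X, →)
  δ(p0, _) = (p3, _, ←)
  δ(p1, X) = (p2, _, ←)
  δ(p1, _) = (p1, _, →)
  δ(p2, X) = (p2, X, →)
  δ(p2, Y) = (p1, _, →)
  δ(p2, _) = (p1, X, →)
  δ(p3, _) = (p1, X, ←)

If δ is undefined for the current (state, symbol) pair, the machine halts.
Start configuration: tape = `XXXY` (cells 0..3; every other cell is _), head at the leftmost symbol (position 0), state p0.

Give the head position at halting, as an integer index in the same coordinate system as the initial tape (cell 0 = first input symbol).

p0 | __[X]XXY   read X → write X, move ←, go to p3
p3 | _[_]XXXY   read _ → write X, move ←, go to p1
p1 | [_]XXXXY   read _ → write _, move →, go to p1
p1 | _[X]XXXY   read X → write _, move ←, go to p2
p2 | [_]_XXXY   read _ → write X, move →, go to p1
p1 | X[_]XXXY   read _ → write _, move →, go to p1
p1 | X_[X]XXY   read X → write _, move ←, go to p2
p2 | X[_]_XXY   read _ → write X, move →, go to p1
p1 | XX[_]XXY   read _ → write _, move →, go to p1
p1 | XX_[X]XY   read X → write _, move ←, go to p2
p2 | XX[_]_XY   read _ → write X, move →, go to p1
p1 | XXX[_]XY   read _ → write _, move →, go to p1
p1 | XXX_[X]Y   read X → write _, move ←, go to p2
p2 | XXX[_]_Y   read _ → write X, move →, go to p1
p1 | XXXX[_]Y   read _ → write _, move →, go to p1
p1 | XXXX_[Y]
At halt the head is at cell 3.

3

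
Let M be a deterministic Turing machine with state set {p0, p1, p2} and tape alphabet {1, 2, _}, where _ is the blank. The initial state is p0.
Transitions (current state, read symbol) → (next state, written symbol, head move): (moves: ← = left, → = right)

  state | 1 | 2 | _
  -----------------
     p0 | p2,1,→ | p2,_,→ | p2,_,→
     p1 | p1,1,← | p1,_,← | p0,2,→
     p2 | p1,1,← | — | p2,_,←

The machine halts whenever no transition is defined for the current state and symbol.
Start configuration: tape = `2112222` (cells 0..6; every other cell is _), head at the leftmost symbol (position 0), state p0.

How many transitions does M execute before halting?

p0 | __[2]112222   read 2 → write _, move →, go to p2
p2 | ___[1]12222   read 1 → write 1, move ←, go to p1
p1 | __[_]112222   read _ → write 2, move →, go to p0
p0 | __2[1]12222   read 1 → write 1, move →, go to p2
p2 | __21[1]2222   read 1 → write 1, move ←, go to p1
p1 | __2[1]12222   read 1 → write 1, move ←, go to p1
p1 | __[2]112222   read 2 → write _, move ←, go to p1
p1 | _[_]_112222   read _ → write 2, move →, go to p0
p0 | _2[_]112222   read _ → write _, move →, go to p2
p2 | _2_[1]12222   read 1 → write 1, move ←, go to p1
p1 | _2[_]112222   read _ → write 2, move →, go to p0
p0 | _22[1]12222   read 1 → write 1, move →, go to p2
p2 | _221[1]2222   read 1 → write 1, move ←, go to p1
p1 | _22[1]12222   read 1 → write 1, move ←, go to p1
p1 | _2[2]112222   read 2 → write _, move ←, go to p1
p1 | _[2]_112222   read 2 → write _, move ←, go to p1
p1 | [_]__112222   read _ → write 2, move →, go to p0
p0 | 2[_]_112222   read _ → write _, move →, go to p2
p2 | 2_[_]112222   read _ → write _, move ←, go to p2
p2 | 2[_]_112222   read _ → write _, move ←, go to p2
p2 | [2]__112222
M halts after 20 transitions.

20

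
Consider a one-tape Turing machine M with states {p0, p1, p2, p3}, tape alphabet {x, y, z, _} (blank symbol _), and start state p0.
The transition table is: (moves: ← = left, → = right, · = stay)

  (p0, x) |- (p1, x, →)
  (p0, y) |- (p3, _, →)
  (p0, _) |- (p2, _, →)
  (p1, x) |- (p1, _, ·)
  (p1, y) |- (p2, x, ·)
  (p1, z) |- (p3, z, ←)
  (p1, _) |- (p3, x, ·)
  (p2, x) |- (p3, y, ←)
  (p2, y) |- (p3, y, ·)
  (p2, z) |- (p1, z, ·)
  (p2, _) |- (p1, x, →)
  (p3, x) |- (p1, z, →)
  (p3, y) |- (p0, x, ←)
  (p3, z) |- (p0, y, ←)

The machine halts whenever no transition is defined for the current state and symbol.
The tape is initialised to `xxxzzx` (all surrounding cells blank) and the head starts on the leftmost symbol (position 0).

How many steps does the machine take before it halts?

state=p0 head=0 tape=[x]xxzzx   (p0,x)→(p1,x,→)
state=p1 head=1 tape=x[x]xzzx   (p1,x)→(p1,_,·)
state=p1 head=1 tape=x[_]xzzx   (p1,_)→(p3,x,·)
state=p3 head=1 tape=x[x]xzzx   (p3,x)→(p1,z,→)
state=p1 head=2 tape=xz[x]zzx   (p1,x)→(p1,_,·)
state=p1 head=2 tape=xz[_]zzx   (p1,_)→(p3,x,·)
state=p3 head=2 tape=xz[x]zzx   (p3,x)→(p1,z,→)
state=p1 head=3 tape=xzz[z]zx   (p1,z)→(p3,z,←)
state=p3 head=2 tape=xz[z]zzx   (p3,z)→(p0,y,←)
state=p0 head=1 tape=x[z]yzzx
M halts after 9 transitions.

9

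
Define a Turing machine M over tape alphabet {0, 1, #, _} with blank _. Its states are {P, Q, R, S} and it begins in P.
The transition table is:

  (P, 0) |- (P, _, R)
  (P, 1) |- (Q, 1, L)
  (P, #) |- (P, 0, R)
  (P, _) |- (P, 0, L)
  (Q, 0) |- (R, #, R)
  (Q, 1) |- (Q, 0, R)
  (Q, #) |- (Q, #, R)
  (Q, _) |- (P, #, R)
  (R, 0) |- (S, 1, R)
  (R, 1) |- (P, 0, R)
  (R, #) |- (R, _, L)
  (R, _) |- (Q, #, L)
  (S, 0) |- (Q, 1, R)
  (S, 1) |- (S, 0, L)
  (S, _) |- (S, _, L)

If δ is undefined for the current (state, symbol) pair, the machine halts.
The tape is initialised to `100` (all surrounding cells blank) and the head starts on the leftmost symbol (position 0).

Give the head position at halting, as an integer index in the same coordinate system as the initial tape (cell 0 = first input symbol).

1

P | _[1]00_   read 1 → write 1, move L, go to Q
Q | [_]100_   read _ → write #, move R, go to P
P | #[1]00_   read 1 → write 1, move L, go to Q
Q | [#]100_   read # → write #, move R, go to Q
Q | #[1]00_   read 1 → write 0, move R, go to Q
Q | #0[0]0_   read 0 → write #, move R, go to R
R | #0#[0]_   read 0 → write 1, move R, go to S
S | #0#1[_]   read _ → write _, move L, go to S
S | #0#[1]_   read 1 → write 0, move L, go to S
S | #0[#]0_
At halt the head is at cell 1.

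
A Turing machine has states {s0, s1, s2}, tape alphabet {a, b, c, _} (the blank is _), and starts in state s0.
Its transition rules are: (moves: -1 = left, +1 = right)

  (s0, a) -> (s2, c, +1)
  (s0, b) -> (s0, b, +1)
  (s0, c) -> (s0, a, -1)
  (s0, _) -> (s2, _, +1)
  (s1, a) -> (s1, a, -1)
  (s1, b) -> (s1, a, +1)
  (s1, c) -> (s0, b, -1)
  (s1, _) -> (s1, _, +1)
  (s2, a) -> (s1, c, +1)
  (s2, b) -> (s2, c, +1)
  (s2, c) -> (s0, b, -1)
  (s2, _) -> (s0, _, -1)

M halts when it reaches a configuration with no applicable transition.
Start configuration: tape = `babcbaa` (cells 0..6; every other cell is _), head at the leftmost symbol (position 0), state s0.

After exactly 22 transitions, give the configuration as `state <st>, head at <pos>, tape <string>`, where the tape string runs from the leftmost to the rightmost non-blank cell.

state=s0 head=0 tape=[b]abcbaa   (s0,b)→(s0,b,+1)
state=s0 head=1 tape=b[a]bcbaa   (s0,a)→(s2,c,+1)
state=s2 head=2 tape=bc[b]cbaa   (s2,b)→(s2,c,+1)
state=s2 head=3 tape=bcc[c]baa   (s2,c)→(s0,b,-1)
state=s0 head=2 tape=bc[c]bbaa   (s0,c)→(s0,a,-1)
state=s0 head=1 tape=b[c]abbaa   (s0,c)→(s0,a,-1)
state=s0 head=0 tape=[b]aabbaa   (s0,b)→(s0,b,+1)
state=s0 head=1 tape=b[a]abbaa   (s0,a)→(s2,c,+1)
state=s2 head=2 tape=bc[a]bbaa   (s2,a)→(s1,c,+1)
state=s1 head=3 tape=bcc[b]baa   (s1,b)→(s1,a,+1)
state=s1 head=4 tape=bcca[b]aa   (s1,b)→(s1,a,+1)
state=s1 head=5 tape=bccaa[a]a   (s1,a)→(s1,a,-1)
state=s1 head=4 tape=bcca[a]aa   (s1,a)→(s1,a,-1)
state=s1 head=3 tape=bcc[a]aaa   (s1,a)→(s1,a,-1)
state=s1 head=2 tape=bc[c]aaaa   (s1,c)→(s0,b,-1)
state=s0 head=1 tape=b[c]baaaa   (s0,c)→(s0,a,-1)
state=s0 head=0 tape=[b]abaaaa   (s0,b)→(s0,b,+1)
state=s0 head=1 tape=b[a]baaaa   (s0,a)→(s2,c,+1)
state=s2 head=2 tape=bc[b]aaaa   (s2,b)→(s2,c,+1)
state=s2 head=3 tape=bcc[a]aaa   (s2,a)→(s1,c,+1)
state=s1 head=4 tape=bccc[a]aa   (s1,a)→(s1,a,-1)
state=s1 head=3 tape=bcc[c]aaa   (s1,c)→(s0,b,-1)
state=s0 head=2 tape=bc[c]baaa
After 22 steps: state s0, head at 2, tape bccbaaa.

state s0, head at 2, tape bccbaaa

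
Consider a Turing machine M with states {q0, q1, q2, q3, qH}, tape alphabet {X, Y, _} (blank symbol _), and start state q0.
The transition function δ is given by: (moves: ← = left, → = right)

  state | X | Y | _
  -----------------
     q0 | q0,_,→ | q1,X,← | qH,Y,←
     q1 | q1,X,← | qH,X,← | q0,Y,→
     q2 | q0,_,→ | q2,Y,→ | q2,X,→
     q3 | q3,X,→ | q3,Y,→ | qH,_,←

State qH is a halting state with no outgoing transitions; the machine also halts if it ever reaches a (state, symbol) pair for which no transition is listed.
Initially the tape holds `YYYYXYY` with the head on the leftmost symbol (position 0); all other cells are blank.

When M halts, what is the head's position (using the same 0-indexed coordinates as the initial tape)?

6

state=q0 head=0 tape=_[Y]YYYXYY_   (q0,Y)→(q1,X,←)
state=q1 head=-1 tape=[_]XYYYXYY_   (q1,_)→(q0,Y,→)
state=q0 head=0 tape=Y[X]YYYXYY_   (q0,X)→(q0,_,→)
state=q0 head=1 tape=Y_[Y]YYXYY_   (q0,Y)→(q1,X,←)
state=q1 head=0 tape=Y[_]XYYXYY_   (q1,_)→(q0,Y,→)
state=q0 head=1 tape=YY[X]YYXYY_   (q0,X)→(q0,_,→)
state=q0 head=2 tape=YY_[Y]YXYY_   (q0,Y)→(q1,X,←)
state=q1 head=1 tape=YY[_]XYXYY_   (q1,_)→(q0,Y,→)
state=q0 head=2 tape=YYY[X]YXYY_   (q0,X)→(q0,_,→)
state=q0 head=3 tape=YYY_[Y]XYY_   (q0,Y)→(q1,X,←)
state=q1 head=2 tape=YYY[_]XXYY_   (q1,_)→(q0,Y,→)
state=q0 head=3 tape=YYYY[X]XYY_   (q0,X)→(q0,_,→)
state=q0 head=4 tape=YYYY_[X]YY_   (q0,X)→(q0,_,→)
state=q0 head=5 tape=YYYY__[Y]Y_   (q0,Y)→(q1,X,←)
state=q1 head=4 tape=YYYY_[_]XY_   (q1,_)→(q0,Y,→)
state=q0 head=5 tape=YYYY_Y[X]Y_   (q0,X)→(q0,_,→)
state=q0 head=6 tape=YYYY_Y_[Y]_   (q0,Y)→(q1,X,←)
state=q1 head=5 tape=YYYY_Y[_]X_   (q1,_)→(q0,Y,→)
state=q0 head=6 tape=YYYY_YY[X]_   (q0,X)→(q0,_,→)
state=q0 head=7 tape=YYYY_YY_[_]   (q0,_)→(qH,Y,←)
state=qH head=6 tape=YYYY_YY[_]Y
At halt the head is at cell 6.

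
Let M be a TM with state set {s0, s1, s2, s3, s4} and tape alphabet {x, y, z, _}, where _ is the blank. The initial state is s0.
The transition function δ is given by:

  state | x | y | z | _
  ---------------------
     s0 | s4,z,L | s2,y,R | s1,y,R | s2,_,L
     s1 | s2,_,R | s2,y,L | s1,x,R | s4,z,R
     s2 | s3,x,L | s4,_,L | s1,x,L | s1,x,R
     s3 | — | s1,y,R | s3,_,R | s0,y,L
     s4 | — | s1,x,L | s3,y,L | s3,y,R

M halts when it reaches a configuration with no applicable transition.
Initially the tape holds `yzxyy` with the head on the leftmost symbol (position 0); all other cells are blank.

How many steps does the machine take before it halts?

state=s0 head=0 tape=____[y]zxyy   (s0,y)→(s2,y,R)
state=s2 head=1 tape=____y[z]xyy   (s2,z)→(s1,x,L)
state=s1 head=0 tape=____[y]xxyy   (s1,y)→(s2,y,L)
state=s2 head=-1 tape=___[_]yxxyy   (s2,_)→(s1,x,R)
state=s1 head=0 tape=___x[y]xxyy   (s1,y)→(s2,y,L)
state=s2 head=-1 tape=___[x]yxxyy   (s2,x)→(s3,x,L)
state=s3 head=-2 tape=__[_]xyxxyy   (s3,_)→(s0,y,L)
state=s0 head=-3 tape=_[_]yxyxxyy   (s0,_)→(s2,_,L)
state=s2 head=-4 tape=[_]_yxyxxyy   (s2,_)→(s1,x,R)
state=s1 head=-3 tape=x[_]yxyxxyy   (s1,_)→(s4,z,R)
state=s4 head=-2 tape=xz[y]xyxxyy   (s4,y)→(s1,x,L)
state=s1 head=-3 tape=x[z]xxyxxyy   (s1,z)→(s1,x,R)
state=s1 head=-2 tape=xx[x]xyxxyy   (s1,x)→(s2,_,R)
state=s2 head=-1 tape=xx_[x]yxxyy   (s2,x)→(s3,x,L)
state=s3 head=-2 tape=xx[_]xyxxyy   (s3,_)→(s0,y,L)
state=s0 head=-3 tape=x[x]yxyxxyy   (s0,x)→(s4,z,L)
state=s4 head=-4 tape=[x]zyxyxxyy
M halts after 16 transitions.

16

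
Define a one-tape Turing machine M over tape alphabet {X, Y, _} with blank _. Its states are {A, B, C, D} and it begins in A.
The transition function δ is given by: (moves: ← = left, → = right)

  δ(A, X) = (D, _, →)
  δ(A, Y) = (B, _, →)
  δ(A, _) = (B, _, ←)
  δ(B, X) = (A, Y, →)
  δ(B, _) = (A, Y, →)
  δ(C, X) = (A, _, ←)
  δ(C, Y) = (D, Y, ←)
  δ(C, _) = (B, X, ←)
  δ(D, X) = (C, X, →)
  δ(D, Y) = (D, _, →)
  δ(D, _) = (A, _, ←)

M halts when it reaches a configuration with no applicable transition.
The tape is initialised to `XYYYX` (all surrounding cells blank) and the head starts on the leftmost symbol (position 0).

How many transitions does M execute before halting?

A | [X]YYYX__   read X → write _, move →, go to D
D | _[Y]YYX__   read Y → write _, move →, go to D
D | __[Y]YX__   read Y → write _, move →, go to D
D | ___[Y]X__   read Y → write _, move →, go to D
D | ____[X]__   read X → write X, move →, go to C
C | ____X[_]_   read _ → write X, move ←, go to B
B | ____[X]X_   read X → write Y, move →, go to A
A | ____Y[X]_   read X → write _, move →, go to D
D | ____Y_[_]   read _ → write _, move ←, go to A
A | ____Y[_]_   read _ → write _, move ←, go to B
B | ____[Y]__
M halts after 10 transitions.

10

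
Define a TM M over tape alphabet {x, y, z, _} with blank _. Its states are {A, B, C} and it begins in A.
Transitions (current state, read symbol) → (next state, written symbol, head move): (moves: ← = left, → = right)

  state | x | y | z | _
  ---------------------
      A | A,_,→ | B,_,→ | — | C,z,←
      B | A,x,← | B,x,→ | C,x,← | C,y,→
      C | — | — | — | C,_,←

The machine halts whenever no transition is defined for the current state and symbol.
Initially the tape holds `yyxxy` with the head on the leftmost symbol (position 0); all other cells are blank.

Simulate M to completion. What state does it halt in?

A | [y]yxxy__   read y → write _, move →, go to B
B | _[y]xxy__   read y → write x, move →, go to B
B | _x[x]xy__   read x → write x, move ←, go to A
A | _[x]xxy__   read x → write _, move →, go to A
A | __[x]xy__   read x → write _, move →, go to A
A | ___[x]y__   read x → write _, move →, go to A
A | ____[y]__   read y → write _, move →, go to B
B | _____[_]_   read _ → write y, move →, go to C
C | _____y[_]   read _ → write _, move ←, go to C
C | _____[y]_
No transition is defined for (C, y); M halts in state C.

C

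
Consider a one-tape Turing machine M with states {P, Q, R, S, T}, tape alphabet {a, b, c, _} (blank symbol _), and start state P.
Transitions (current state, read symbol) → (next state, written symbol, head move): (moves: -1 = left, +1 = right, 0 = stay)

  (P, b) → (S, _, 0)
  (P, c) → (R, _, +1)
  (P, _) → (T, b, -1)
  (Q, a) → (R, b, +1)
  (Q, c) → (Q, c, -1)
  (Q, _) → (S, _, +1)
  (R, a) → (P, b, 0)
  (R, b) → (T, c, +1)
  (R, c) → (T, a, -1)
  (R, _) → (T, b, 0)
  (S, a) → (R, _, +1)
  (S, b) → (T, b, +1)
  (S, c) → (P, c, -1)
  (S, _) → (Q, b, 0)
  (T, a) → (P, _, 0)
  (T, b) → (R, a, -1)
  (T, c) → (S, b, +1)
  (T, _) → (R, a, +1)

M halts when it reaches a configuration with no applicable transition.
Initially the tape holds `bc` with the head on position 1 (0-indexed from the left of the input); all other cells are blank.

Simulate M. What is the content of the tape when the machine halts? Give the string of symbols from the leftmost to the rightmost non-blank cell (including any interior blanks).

bbbba

P | b[c]___   read c → write _, move +1, go to R
R | b_[_]__   read _ → write b, move 0, go to T
T | b_[b]__   read b → write a, move -1, go to R
R | b[_]a__   read _ → write b, move 0, go to T
T | b[b]a__   read b → write a, move -1, go to R
R | [b]aa__   read b → write c, move +1, go to T
T | c[a]a__   read a → write _, move 0, go to P
P | c[_]a__   read _ → write b, move -1, go to T
T | [c]ba__   read c → write b, move +1, go to S
S | b[b]a__   read b → write b, move +1, go to T
T | bb[a]__   read a → write _, move 0, go to P
P | bb[_]__   read _ → write b, move -1, go to T
T | b[b]b__   read b → write a, move -1, go to R
R | [b]ab__   read b → write c, move +1, go to T
T | c[a]b__   read a → write _, move 0, go to P
P | c[_]b__   read _ → write b, move -1, go to T
T | [c]bb__   read c → write b, move +1, go to S
S | b[b]b__   read b → write b, move +1, go to T
T | bb[b]__   read b → write a, move -1, go to R
R | b[b]a__   read b → write c, move +1, go to T
T | bc[a]__   read a → write _, move 0, go to P
P | bc[_]__   read _ → write b, move -1, go to T
T | b[c]b__   read c → write b, move +1, go to S
S | bb[b]__   read b → write b, move +1, go to T
T | bbb[_]_   read _ → write a, move +1, go to R
R | bbba[_]   read _ → write b, move 0, go to T
T | bbba[b]   read b → write a, move -1, go to R
R | bbb[a]a   read a → write b, move 0, go to P
P | bbb[b]a   read b → write _, move 0, go to S
S | bbb[_]a   read _ → write b, move 0, go to Q
Q | bbb[b]a
The non-blank tape span at halt is bbbba.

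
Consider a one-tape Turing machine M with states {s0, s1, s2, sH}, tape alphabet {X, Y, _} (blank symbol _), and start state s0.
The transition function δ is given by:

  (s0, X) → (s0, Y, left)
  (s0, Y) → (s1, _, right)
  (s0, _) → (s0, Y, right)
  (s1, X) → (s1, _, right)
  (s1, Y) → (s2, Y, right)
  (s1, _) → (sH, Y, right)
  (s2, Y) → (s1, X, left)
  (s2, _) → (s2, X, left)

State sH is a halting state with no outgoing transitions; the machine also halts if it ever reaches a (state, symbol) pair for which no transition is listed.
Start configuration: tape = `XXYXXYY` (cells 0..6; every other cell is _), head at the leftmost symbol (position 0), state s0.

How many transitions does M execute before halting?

5

state=s0 head=0 tape=_[X]XYXXYY   (s0,X)→(s0,Y,left)
state=s0 head=-1 tape=[_]YXYXXYY   (s0,_)→(s0,Y,right)
state=s0 head=0 tape=Y[Y]XYXXYY   (s0,Y)→(s1,_,right)
state=s1 head=1 tape=Y_[X]YXXYY   (s1,X)→(s1,_,right)
state=s1 head=2 tape=Y__[Y]XXYY   (s1,Y)→(s2,Y,right)
state=s2 head=3 tape=Y__Y[X]XYY
M halts after 5 transitions.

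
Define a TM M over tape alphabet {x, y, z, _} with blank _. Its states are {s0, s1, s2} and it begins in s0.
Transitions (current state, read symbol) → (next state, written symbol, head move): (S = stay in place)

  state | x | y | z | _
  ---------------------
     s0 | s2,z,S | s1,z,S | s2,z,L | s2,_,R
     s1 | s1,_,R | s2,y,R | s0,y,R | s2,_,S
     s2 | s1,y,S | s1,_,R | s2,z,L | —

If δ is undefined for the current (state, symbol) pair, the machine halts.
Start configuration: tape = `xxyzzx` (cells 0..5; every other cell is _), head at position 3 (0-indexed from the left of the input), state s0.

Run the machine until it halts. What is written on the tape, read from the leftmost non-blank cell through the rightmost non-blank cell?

xx___y

state=s0 head=3 tape=xxy[z]zx__   (s0,z)→(s2,z,L)
state=s2 head=2 tape=xx[y]zzx__   (s2,y)→(s1,_,R)
state=s1 head=3 tape=xx_[z]zx__   (s1,z)→(s0,y,R)
state=s0 head=4 tape=xx_y[z]x__   (s0,z)→(s2,z,L)
state=s2 head=3 tape=xx_[y]zx__   (s2,y)→(s1,_,R)
state=s1 head=4 tape=xx__[z]x__   (s1,z)→(s0,y,R)
state=s0 head=5 tape=xx__y[x]__   (s0,x)→(s2,z,S)
state=s2 head=5 tape=xx__y[z]__   (s2,z)→(s2,z,L)
state=s2 head=4 tape=xx__[y]z__   (s2,y)→(s1,_,R)
state=s1 head=5 tape=xx___[z]__   (s1,z)→(s0,y,R)
state=s0 head=6 tape=xx___y[_]_   (s0,_)→(s2,_,R)
state=s2 head=7 tape=xx___y_[_]
The non-blank tape span at halt is xx___y.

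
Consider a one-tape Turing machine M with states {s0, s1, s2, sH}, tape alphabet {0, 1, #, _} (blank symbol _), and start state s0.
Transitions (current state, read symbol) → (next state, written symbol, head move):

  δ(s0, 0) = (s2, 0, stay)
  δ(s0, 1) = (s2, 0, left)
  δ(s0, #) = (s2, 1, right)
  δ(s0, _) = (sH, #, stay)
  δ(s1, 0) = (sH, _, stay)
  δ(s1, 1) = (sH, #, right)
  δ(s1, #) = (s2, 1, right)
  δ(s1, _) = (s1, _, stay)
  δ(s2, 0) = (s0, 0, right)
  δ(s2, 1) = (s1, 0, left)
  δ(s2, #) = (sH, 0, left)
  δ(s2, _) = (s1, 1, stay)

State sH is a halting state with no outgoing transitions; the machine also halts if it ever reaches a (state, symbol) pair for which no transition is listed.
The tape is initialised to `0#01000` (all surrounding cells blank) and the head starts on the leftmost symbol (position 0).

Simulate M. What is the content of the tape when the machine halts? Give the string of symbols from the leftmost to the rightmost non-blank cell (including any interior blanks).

0100000#

state=s0 head=0 tape=[0]#01000_   (s0,0)→(s2,0,stay)
state=s2 head=0 tape=[0]#01000_   (s2,0)→(s0,0,right)
state=s0 head=1 tape=0[#]01000_   (s0,#)→(s2,1,right)
state=s2 head=2 tape=01[0]1000_   (s2,0)→(s0,0,right)
state=s0 head=3 tape=010[1]000_   (s0,1)→(s2,0,left)
state=s2 head=2 tape=01[0]0000_   (s2,0)→(s0,0,right)
state=s0 head=3 tape=010[0]000_   (s0,0)→(s2,0,stay)
state=s2 head=3 tape=010[0]000_   (s2,0)→(s0,0,right)
state=s0 head=4 tape=0100[0]00_   (s0,0)→(s2,0,stay)
state=s2 head=4 tape=0100[0]00_   (s2,0)→(s0,0,right)
state=s0 head=5 tape=01000[0]0_   (s0,0)→(s2,0,stay)
state=s2 head=5 tape=01000[0]0_   (s2,0)→(s0,0,right)
state=s0 head=6 tape=010000[0]_   (s0,0)→(s2,0,stay)
state=s2 head=6 tape=010000[0]_   (s2,0)→(s0,0,right)
state=s0 head=7 tape=0100000[_]   (s0,_)→(sH,#,stay)
state=sH head=7 tape=0100000[#]
The non-blank tape span at halt is 0100000#.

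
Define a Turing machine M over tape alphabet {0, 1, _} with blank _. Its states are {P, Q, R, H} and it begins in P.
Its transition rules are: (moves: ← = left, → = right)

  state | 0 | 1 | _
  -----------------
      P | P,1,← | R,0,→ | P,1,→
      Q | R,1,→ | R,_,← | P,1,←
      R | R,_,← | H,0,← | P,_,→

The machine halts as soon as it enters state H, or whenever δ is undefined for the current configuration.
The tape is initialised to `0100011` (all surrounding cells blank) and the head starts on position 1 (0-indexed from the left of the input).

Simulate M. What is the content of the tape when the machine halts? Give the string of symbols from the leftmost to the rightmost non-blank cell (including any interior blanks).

1100011

P | _0[1]00011   read 1 → write 0, move →, go to R
R | _00[0]0011   read 0 → write _, move ←, go to R
R | _0[0]_0011   read 0 → write _, move ←, go to R
R | _[0]__0011   read 0 → write _, move ←, go to R
R | [_]___0011   read _ → write _, move →, go to P
P | _[_]__0011   read _ → write 1, move →, go to P
P | _1[_]_0011   read _ → write 1, move →, go to P
P | _11[_]0011   read _ → write 1, move →, go to P
P | _111[0]011   read 0 → write 1, move ←, go to P
P | _11[1]1011   read 1 → write 0, move →, go to R
R | _110[1]011   read 1 → write 0, move ←, go to H
H | _11[0]0011
The non-blank tape span at halt is 1100011.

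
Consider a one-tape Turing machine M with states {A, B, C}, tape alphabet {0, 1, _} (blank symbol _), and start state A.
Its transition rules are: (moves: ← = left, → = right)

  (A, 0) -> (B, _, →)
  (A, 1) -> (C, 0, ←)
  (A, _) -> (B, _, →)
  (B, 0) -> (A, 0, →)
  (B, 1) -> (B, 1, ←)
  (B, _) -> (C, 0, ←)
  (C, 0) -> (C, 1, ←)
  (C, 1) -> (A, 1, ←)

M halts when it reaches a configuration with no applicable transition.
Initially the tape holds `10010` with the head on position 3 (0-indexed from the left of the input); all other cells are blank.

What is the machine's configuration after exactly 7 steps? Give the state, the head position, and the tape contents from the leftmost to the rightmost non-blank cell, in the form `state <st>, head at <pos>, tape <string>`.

A | __100[1]0   read 1 → write 0, move ←, go to C
C | __10[0]00   read 0 → write 1, move ←, go to C
C | __1[0]100   read 0 → write 1, move ←, go to C
C | __[1]1100   read 1 → write 1, move ←, go to A
A | _[_]11100   read _ → write _, move →, go to B
B | __[1]1100   read 1 → write 1, move ←, go to B
B | _[_]11100   read _ → write 0, move ←, go to C
C | [_]011100
After 7 steps: state C, head at -2, tape 011100.

state C, head at -2, tape 011100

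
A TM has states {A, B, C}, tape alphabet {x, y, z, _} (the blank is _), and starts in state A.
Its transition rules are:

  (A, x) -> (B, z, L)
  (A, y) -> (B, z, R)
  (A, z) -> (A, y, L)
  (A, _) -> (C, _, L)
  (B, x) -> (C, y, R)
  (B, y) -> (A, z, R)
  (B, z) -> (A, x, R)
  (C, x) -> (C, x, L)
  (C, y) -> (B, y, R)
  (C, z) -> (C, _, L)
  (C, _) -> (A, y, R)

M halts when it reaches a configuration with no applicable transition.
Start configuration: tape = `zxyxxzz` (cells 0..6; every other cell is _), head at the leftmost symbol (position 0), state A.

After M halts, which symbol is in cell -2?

y

state=A head=0 tape=__[z]xyxxzz   (A,z)→(A,y,L)
state=A head=-1 tape=_[_]yxyxxzz   (A,_)→(C,_,L)
state=C head=-2 tape=[_]_yxyxxzz   (C,_)→(A,y,R)
state=A head=-1 tape=y[_]yxyxxzz   (A,_)→(C,_,L)
state=C head=-2 tape=[y]_yxyxxzz   (C,y)→(B,y,R)
state=B head=-1 tape=y[_]yxyxxzz
Cell -2 holds y when M halts.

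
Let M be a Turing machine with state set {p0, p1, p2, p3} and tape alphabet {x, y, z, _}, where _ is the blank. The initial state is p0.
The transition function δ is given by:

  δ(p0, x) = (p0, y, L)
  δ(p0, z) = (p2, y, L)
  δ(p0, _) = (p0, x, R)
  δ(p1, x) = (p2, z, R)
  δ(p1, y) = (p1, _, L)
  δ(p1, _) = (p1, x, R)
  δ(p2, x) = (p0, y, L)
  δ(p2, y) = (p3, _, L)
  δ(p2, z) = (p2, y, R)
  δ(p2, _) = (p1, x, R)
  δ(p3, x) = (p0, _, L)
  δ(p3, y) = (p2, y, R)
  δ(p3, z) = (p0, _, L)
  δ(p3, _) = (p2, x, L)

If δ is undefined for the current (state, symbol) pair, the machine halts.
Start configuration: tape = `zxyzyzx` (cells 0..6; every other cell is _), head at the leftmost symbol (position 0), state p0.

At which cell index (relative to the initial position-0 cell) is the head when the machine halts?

3

p0 | __[z]xyzyzx   read z → write y, move L, go to p2
p2 | _[_]yxyzyzx   read _ → write x, move R, go to p1
p1 | _x[y]xyzyzx   read y → write _, move L, go to p1
p1 | _[x]_xyzyzx   read x → write z, move R, go to p2
p2 | _z[_]xyzyzx   read _ → write x, move R, go to p1
p1 | _zx[x]yzyzx   read x → write z, move R, go to p2
p2 | _zxz[y]zyzx   read y → write _, move L, go to p3
p3 | _zx[z]_zyzx   read z → write _, move L, go to p0
p0 | _z[x]__zyzx   read x → write y, move L, go to p0
p0 | _[z]y__zyzx   read z → write y, move L, go to p2
p2 | [_]yy__zyzx   read _ → write x, move R, go to p1
p1 | x[y]y__zyzx   read y → write _, move L, go to p1
p1 | [x]_y__zyzx   read x → write z, move R, go to p2
p2 | z[_]y__zyzx   read _ → write x, move R, go to p1
p1 | zx[y]__zyzx   read y → write _, move L, go to p1
p1 | z[x]___zyzx   read x → write z, move R, go to p2
p2 | zz[_]__zyzx   read _ → write x, move R, go to p1
p1 | zzx[_]_zyzx   read _ → write x, move R, go to p1
p1 | zzxx[_]zyzx   read _ → write x, move R, go to p1
p1 | zzxxx[z]yzx
At halt the head is at cell 3.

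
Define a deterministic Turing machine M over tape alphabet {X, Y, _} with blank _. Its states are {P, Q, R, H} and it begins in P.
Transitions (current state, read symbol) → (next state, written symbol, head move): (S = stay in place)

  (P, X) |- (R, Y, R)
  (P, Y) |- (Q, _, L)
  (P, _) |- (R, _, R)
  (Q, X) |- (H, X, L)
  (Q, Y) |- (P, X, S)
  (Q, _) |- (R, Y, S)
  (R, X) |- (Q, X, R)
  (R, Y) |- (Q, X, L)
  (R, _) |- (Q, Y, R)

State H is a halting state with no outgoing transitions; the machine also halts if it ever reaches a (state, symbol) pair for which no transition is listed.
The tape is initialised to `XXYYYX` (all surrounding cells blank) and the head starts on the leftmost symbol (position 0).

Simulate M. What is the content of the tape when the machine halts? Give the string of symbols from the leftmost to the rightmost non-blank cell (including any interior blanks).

P | [X]XYYYX_   read X → write Y, move R, go to R
R | Y[X]YYYX_   read X → write X, move R, go to Q
Q | YX[Y]YYX_   read Y → write X, move S, go to P
P | YX[X]YYX_   read X → write Y, move R, go to R
R | YXY[Y]YX_   read Y → write X, move L, go to Q
Q | YX[Y]XYX_   read Y → write X, move S, go to P
P | YX[X]XYX_   read X → write Y, move R, go to R
R | YXY[X]YX_   read X → write X, move R, go to Q
Q | YXYX[Y]X_   read Y → write X, move S, go to P
P | YXYX[X]X_   read X → write Y, move R, go to R
R | YXYXY[X]_   read X → write X, move R, go to Q
Q | YXYXYX[_]   read _ → write Y, move S, go to R
R | YXYXYX[Y]   read Y → write X, move L, go to Q
Q | YXYXY[X]X   read X → write X, move L, go to H
H | YXYX[Y]XX
The non-blank tape span at halt is YXYXYXX.

YXYXYXX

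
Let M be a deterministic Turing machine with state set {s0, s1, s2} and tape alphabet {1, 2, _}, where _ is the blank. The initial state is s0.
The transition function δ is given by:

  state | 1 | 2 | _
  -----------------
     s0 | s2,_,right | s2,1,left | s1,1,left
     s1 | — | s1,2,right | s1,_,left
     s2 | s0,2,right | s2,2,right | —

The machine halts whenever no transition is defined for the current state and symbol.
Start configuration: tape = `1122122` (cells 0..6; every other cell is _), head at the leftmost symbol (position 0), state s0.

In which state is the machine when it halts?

s2

s0 | [1]122122_   read 1 → write _, move right, go to s2
s2 | _[1]22122_   read 1 → write 2, move right, go to s0
s0 | _2[2]2122_   read 2 → write 1, move left, go to s2
s2 | _[2]12122_   read 2 → write 2, move right, go to s2
s2 | _2[1]2122_   read 1 → write 2, move right, go to s0
s0 | _22[2]122_   read 2 → write 1, move left, go to s2
s2 | _2[2]1122_   read 2 → write 2, move right, go to s2
s2 | _22[1]122_   read 1 → write 2, move right, go to s0
s0 | _222[1]22_   read 1 → write _, move right, go to s2
s2 | _222_[2]2_   read 2 → write 2, move right, go to s2
s2 | _222_2[2]_   read 2 → write 2, move right, go to s2
s2 | _222_22[_]
No transition is defined for (s2, _); M halts in state s2.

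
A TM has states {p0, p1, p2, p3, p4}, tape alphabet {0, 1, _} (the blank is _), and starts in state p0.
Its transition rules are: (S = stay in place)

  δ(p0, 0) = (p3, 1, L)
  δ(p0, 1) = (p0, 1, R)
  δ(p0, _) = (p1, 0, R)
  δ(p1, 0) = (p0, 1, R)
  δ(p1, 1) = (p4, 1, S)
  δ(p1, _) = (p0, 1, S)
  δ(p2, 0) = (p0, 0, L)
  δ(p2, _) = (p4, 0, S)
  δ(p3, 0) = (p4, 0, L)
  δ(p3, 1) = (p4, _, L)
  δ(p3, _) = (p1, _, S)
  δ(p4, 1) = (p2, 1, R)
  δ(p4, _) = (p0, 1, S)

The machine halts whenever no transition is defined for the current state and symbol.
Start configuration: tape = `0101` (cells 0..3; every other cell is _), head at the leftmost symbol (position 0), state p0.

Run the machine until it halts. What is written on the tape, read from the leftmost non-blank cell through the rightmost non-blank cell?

state=p0 head=0 tape=_[0]101   (p0,0)→(p3,1,L)
state=p3 head=-1 tape=[_]1101   (p3,_)→(p1,_,S)
state=p1 head=-1 tape=[_]1101   (p1,_)→(p0,1,S)
state=p0 head=-1 tape=[1]1101   (p0,1)→(p0,1,R)
state=p0 head=0 tape=1[1]101   (p0,1)→(p0,1,R)
state=p0 head=1 tape=11[1]01   (p0,1)→(p0,1,R)
state=p0 head=2 tape=111[0]1   (p0,0)→(p3,1,L)
state=p3 head=1 tape=11[1]11   (p3,1)→(p4,_,L)
state=p4 head=0 tape=1[1]_11   (p4,1)→(p2,1,R)
state=p2 head=1 tape=11[_]11   (p2,_)→(p4,0,S)
state=p4 head=1 tape=11[0]11
The non-blank tape span at halt is 11011.

11011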